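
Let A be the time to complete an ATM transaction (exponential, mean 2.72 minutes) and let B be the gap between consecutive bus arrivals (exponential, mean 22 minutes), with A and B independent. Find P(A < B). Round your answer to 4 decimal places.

λ_1 = 1/2.72 = 0.367647, λ_2 = 1/22 = 0.0454545.
For independent exponentials, P(A < B) = λ_1/(λ_1+λ_2) = 0.367647/0.413102 ≈ 0.8900.

0.8900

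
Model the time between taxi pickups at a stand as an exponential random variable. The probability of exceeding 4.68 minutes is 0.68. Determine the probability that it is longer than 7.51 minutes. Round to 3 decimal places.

0.539

e^(−λ·4.68) = 0.68 ⇒ λ = −ln(0.68)/4.68 = 0.0824065.
P(X > 7.51) = e^(−0.0824065·7.51) = e^(−0.61887) ≈ 0.539.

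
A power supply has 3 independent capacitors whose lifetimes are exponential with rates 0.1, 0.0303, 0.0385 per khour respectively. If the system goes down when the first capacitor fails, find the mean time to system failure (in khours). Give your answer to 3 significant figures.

The time to first failure is exponential with rate Σλ = 0.1 + 0.0303 + 0.0385 = 0.1688.
E[min] = 1/Σλ = 1/0.1688 = 5.92417 khours.

5.92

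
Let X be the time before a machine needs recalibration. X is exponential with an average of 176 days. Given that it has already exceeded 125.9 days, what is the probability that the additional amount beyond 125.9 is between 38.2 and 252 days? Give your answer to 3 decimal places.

0.566

The rate is λ = 1/176 = 0.00568182 per day.
Memoryless: the residual past 125.9 is again Exp(λ).
P(38.2 < residual < 252) = e^(−λ·38.2) − e^(−λ·252) = 0.80489 − 0.23887 ≈ 0.566.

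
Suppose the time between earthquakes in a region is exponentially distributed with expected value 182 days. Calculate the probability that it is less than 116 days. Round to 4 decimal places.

0.4713

The rate is λ = 1/182 = 0.00549451 per day.
P(X ≤ 116) = 1 − e^(−λ·116) = 1 − e^(−0.63736) ≈ 0.4713.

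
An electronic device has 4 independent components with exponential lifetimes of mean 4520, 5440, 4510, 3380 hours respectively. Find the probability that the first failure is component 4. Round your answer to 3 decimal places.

0.321

Rates: λ_i = 1/mean_i → 0.000221239, 0.000183824, 0.000221729, 0.000295858; Σλ = 0.00092265.
P(component 4 first) = λ_4/Σλ = 0.000295858/0.00092265 ≈ 0.321.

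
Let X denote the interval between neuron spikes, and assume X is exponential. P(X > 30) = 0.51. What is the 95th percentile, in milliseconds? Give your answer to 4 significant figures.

e^(−λ·30) = 0.51 ⇒ λ = −ln(0.51)/30 = 0.0224448.
95th percentile: 1 − e^(−λt) = 0.95, t = −ln(0.05)/λ = 133.471 milliseconds.

133.5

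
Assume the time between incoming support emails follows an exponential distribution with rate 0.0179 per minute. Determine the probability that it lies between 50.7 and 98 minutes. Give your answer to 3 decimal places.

P(50.7 < X < 98) = e^(−λ·50.7) − e^(−λ·98) = 0.40352 − 0.17305 ≈ 0.230.

0.230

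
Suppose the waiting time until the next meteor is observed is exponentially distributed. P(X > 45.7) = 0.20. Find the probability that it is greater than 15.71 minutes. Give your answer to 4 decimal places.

0.5751

e^(−λ·45.7) = 0.20 ⇒ λ = −ln(0.20)/45.7 = 0.0352175.
P(X > 15.71) = e^(−0.0352175·15.71) = e^(−0.55327) ≈ 0.5751.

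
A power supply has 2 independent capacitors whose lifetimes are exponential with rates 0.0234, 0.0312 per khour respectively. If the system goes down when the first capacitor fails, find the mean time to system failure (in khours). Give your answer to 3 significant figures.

18.3

The time to first failure is exponential with rate Σλ = 0.0234 + 0.0312 = 0.0546.
E[min] = 1/Σλ = 1/0.0546 = 18.315 khours.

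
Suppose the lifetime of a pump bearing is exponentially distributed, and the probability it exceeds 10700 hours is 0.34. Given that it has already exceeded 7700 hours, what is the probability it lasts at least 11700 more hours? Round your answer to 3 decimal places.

0.307

From e^(−λ·10700) = 0.34, λ = −ln(0.34)/10700 = 0.000100823.
Memoryless: P(X > 7700+11700 | X > 7700) = P(X > 11700) = e^(−0.000100823·11700) ≈ 0.307.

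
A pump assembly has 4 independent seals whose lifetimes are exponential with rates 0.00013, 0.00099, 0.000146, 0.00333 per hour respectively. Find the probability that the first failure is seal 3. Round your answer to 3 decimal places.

The time to first failure is exponential with rate Σλ = 0.00013 + 0.00099 + 0.000146 + 0.00333 = 0.004596.
P(seal 3 first) = λ_3/Σλ = 0.000146/0.004596 ≈ 0.032.

0.032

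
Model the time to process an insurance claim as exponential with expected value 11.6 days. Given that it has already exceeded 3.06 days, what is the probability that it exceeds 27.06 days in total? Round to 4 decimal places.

0.1263

The rate is λ = 1/11.6 = 0.0862069 per day.
By the memoryless property, P(X > 3.06+24 | X > 3.06) = P(X > 24).
P(X > 24) = e^(−2.069) ≈ 0.1263.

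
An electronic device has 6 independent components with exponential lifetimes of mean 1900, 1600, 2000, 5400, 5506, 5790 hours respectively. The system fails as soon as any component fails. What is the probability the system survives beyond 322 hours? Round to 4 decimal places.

0.4939

The first failure time is exponential with rate Σλ_i = 1/1900 + 1/1600 + 1/2000 + 1/5400 + 1/5506 + 1/5790 = 0.00219083 per hour.
P(min > 322) = e^(−0.00219083·322) = e^(−0.70545) ≈ 0.4939.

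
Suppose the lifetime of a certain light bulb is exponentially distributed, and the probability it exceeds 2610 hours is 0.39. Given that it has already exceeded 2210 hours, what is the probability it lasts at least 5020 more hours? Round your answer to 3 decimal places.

From e^(−λ·2610) = 0.39, λ = −ln(0.39)/2610 = 0.00036077.
Memoryless: P(X > 2210+5020 | X > 2210) = P(X > 5020) = e^(−0.00036077·5020) ≈ 0.163.

0.163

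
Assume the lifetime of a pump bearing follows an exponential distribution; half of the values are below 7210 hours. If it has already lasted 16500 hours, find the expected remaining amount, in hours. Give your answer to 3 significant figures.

10400

For an exponential, median = ln(2)/λ, so λ = ln 2 / 7210 = 0.0000961369 per hour.
By memorylessness, the remaining amount past any threshold is again Exp(λ) with mean 1/λ = 10401.8 hours.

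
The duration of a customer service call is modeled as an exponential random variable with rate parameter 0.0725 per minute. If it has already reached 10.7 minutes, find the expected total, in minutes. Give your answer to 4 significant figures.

24.49

By memorylessness, E[X | X > 10.7] = 10.7 + 1/λ = 10.7 + 13.7931 = 24.4931 minutes.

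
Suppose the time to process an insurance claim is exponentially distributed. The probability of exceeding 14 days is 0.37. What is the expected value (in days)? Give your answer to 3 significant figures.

e^(−λ·14) = 0.37 ⇒ λ = −ln(0.37)/14 = 0.071018.
Mean = 1/λ = 14.0809 days.

14.1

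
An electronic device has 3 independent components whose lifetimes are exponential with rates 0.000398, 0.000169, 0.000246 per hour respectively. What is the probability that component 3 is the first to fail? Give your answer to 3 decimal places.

0.303

The time to first failure is exponential with rate Σλ = 0.000398 + 0.000169 + 0.000246 = 0.000813.
P(component 3 first) = λ_3/Σλ = 0.000246/0.000813 ≈ 0.303.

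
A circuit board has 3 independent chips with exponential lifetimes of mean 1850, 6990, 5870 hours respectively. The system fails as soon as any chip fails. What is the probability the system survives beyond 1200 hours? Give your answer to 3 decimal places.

0.359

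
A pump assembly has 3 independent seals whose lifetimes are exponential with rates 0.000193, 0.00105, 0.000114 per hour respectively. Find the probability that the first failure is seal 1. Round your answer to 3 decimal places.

0.142

The time to first failure is exponential with rate Σλ = 0.000193 + 0.00105 + 0.000114 = 0.001357.
P(seal 1 first) = λ_1/Σλ = 0.000193/0.001357 ≈ 0.142.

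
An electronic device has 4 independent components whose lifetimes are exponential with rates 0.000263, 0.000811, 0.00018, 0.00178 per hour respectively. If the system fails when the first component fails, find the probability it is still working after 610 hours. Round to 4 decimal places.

0.1571

The time to first failure is exponential with rate Σλ = 0.000263 + 0.000811 + 0.00018 + 0.00178 = 0.003034.
P(min > 610) = e^(−0.003034·610) = e^(−1.8507) ≈ 0.1571.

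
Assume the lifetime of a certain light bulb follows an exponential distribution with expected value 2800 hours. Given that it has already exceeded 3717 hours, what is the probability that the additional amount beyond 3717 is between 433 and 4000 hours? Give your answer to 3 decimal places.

0.617

The rate is λ = 1/2800 = 0.000357143 per hour.
Memoryless: the residual past 3717 is again Exp(λ).
P(433 < residual < 4000) = e^(−λ·433) − e^(−λ·4000) = 0.85672 − 0.23965 ≈ 0.617.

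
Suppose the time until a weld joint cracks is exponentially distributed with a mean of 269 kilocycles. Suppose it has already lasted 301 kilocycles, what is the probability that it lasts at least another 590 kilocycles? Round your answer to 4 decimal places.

The rate is λ = 1/269 = 0.00371747 per kilocycle.
The exponential is memoryless, so the remaining time is again Exp(λ): the condition X > 301 is irrelevant.
P(X > 590) = e^(−2.1933) ≈ 0.1115.

0.1115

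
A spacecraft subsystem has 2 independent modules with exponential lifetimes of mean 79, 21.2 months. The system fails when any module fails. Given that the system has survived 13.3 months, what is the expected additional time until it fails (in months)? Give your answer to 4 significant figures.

First-failure rate Σλ = 1/79 + 1/21.2 = 0.059828.
By memorylessness the expected residual is 1/Σλ = 16.7146 months, regardless of the 13.3 already elapsed.

16.71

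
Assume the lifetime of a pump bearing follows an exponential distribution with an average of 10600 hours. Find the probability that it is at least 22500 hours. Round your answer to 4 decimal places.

The rate is λ = 1/10600 = 0.0000943396 per hour.
P(X > 22500) = e^(−λ·22500) = e^(−2.1226) ≈ 0.1197.

0.1197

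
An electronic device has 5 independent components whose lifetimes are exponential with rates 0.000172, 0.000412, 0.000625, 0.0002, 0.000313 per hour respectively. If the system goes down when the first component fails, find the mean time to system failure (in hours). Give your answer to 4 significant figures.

The time to first failure is exponential with rate Σλ = 0.000172 + 0.000412 + 0.000625 + 0.0002 + 0.000313 = 0.001722.
E[min] = 1/Σλ = 1/0.001722 = 580.72 hours.

580.7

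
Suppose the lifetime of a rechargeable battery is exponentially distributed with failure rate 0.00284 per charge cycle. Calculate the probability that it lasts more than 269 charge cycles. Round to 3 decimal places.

P(X > 269) = e^(−λ·269) = e^(−0.76396) ≈ 0.466.

0.466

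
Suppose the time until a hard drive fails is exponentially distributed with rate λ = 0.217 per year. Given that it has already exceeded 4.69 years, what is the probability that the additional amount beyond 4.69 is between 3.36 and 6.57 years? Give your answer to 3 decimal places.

Memoryless: the residual past 4.69 is again Exp(λ).
P(3.36 < residual < 6.57) = e^(−λ·3.36) − e^(−λ·6.57) = 0.48233 − 0.24034 ≈ 0.242.

0.242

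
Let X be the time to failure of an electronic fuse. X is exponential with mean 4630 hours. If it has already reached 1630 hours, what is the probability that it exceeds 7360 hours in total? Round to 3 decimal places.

The rate is λ = 1/4630 = 0.000215983 per hour.
P(X > s+t | X > s) = e^(−λ(s+t))/e^(−λs) = e^(−λt), independent of s = 1630.
P(X > 5730) = e^(−1.2376) ≈ 0.290.

0.290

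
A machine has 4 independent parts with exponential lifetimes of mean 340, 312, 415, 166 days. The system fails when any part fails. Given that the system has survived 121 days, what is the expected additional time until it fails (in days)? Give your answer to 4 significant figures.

68.59

First-failure rate Σλ = 1/340 + 1/312 + 1/415 + 1/166 = 0.01458.
By memorylessness the expected residual is 1/Σλ = 68.5869 days, regardless of the 121 already elapsed.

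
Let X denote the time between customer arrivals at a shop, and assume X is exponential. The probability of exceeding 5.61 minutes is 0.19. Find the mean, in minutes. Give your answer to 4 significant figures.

e^(−λ·5.61) = 0.19 ⇒ λ = −ln(0.19)/5.61 = 0.296031.
Mean = 1/λ = 3.37803 minutes.

3.378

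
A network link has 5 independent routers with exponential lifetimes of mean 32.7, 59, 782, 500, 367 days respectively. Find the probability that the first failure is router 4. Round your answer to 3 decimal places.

Rates: λ_i = 1/mean_i → 0.030581, 0.0169492, 0.00127877, 0.002, 0.0027248; Σλ = 0.0535338.
P(router 4 first) = λ_4/Σλ = 0.002/0.0535338 ≈ 0.037.

0.037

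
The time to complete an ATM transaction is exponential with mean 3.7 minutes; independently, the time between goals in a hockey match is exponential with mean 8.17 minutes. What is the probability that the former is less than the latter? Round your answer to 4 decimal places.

λ_1 = 1/3.7 = 0.27027, λ_2 = 1/8.17 = 0.122399.
For independent exponentials, P(the former < the latter) = λ_1/(λ_1+λ_2) = 0.27027/0.392669 ≈ 0.6883.

0.6883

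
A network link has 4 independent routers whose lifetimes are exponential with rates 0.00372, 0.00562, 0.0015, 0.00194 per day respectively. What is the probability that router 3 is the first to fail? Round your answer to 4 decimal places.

The time to first failure is exponential with rate Σλ = 0.00372 + 0.00562 + 0.0015 + 0.00194 = 0.01278.
P(router 3 first) = λ_3/Σλ = 0.0015/0.01278 ≈ 0.1174.

0.1174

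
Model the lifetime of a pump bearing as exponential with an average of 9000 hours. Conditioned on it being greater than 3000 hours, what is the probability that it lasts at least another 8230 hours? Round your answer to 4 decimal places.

0.4007

The rate is λ = 1/9000 = 0.000111111 per hour.
The exponential is memoryless, so the remaining time is again Exp(λ): the condition X > 3000 is irrelevant.
P(X > 8230) = e^(−0.91444) ≈ 0.4007.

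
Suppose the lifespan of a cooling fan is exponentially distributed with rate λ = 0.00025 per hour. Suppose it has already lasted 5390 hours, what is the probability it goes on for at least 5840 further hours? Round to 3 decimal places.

P(X > s+t | X > s) = e^(−λ(s+t))/e^(−λs) = e^(−λt), independent of s = 5390.
P(X > 5840) = e^(−1.46) ≈ 0.232.

0.232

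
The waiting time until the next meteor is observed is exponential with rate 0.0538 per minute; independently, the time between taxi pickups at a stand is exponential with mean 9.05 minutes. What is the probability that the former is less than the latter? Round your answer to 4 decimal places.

λ_1 = 0.0538, λ_2 = 1/9.05 = 0.110497.
For independent exponentials, P(the former < the latter) = λ_1/(λ_1+λ_2) = 0.0538/0.164297 ≈ 0.3275.

0.3275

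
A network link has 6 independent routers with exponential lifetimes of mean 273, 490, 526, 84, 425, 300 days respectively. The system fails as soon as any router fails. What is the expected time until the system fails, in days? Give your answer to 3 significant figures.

39.7

The first failure time is exponential with rate Σλ_i = 1/273 + 1/490 + 1/526 + 1/84 + 1/425 + 1/300 = 0.025196 per day.
E[min] = 1/Σλ = 1/0.025196 = 39.6888 days.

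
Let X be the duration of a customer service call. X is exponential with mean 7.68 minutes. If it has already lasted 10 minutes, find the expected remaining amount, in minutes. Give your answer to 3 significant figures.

The rate is λ = 1/7.68 = 0.130208 per minute.
By memorylessness, the remaining amount past any threshold is again Exp(λ) with mean 1/λ = 7.68 minutes.

7.68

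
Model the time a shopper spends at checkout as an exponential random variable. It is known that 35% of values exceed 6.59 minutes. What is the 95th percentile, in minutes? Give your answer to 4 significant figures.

18.80

e^(−λ·6.59) = 0.35 ⇒ λ = −ln(0.35)/6.59 = 0.159305.
95th percentile: 1 − e^(−λt) = 0.95, t = −ln(0.05)/λ = 18.805 minutes.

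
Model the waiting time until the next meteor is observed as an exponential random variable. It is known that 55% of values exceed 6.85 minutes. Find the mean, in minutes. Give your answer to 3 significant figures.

11.5

e^(−λ·6.85) = 0.55 ⇒ λ = −ln(0.55)/6.85 = 0.0872755.
Mean = 1/λ = 11.458 minutes.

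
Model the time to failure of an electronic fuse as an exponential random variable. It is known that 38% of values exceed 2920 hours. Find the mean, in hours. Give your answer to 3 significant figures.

e^(−λ·2920) = 0.38 ⇒ λ = −ln(0.38)/2920 = 0.000331364.
Mean = 1/λ = 3017.83 hours.

3020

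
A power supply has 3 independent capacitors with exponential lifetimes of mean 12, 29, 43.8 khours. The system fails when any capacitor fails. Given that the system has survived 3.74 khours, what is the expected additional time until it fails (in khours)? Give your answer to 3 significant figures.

7.11

First-failure rate Σλ = 1/12 + 1/29 + 1/43.8 = 0.140647.
By memorylessness the expected residual is 1/Σλ = 7.10999 khours, regardless of the 3.74 already elapsed.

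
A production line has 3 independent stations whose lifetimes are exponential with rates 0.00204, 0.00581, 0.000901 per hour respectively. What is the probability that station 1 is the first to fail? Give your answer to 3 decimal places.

The time to first failure is exponential with rate Σλ = 0.00204 + 0.00581 + 0.000901 = 0.008751.
P(station 1 first) = λ_1/Σλ = 0.00204/0.008751 ≈ 0.233.

0.233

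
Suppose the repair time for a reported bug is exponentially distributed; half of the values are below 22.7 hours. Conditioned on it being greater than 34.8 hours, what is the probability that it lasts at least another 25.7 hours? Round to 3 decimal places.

0.456

For an exponential, median = ln(2)/λ, so λ = ln 2 / 22.7 = 0.0305351 per hour.
P(X > s+t | X > s) = e^(−λ(s+t))/e^(−λs) = e^(−λt), independent of s = 34.8.
P(X > 25.7) = e^(−0.78475) ≈ 0.456.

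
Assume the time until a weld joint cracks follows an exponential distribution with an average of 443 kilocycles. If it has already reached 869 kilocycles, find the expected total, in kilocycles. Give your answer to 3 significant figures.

The rate is λ = 1/443 = 0.00225734 per kilocycle.
By memorylessness, E[X | X > 869] = 869 + 1/λ = 869 + 443 = 1312 kilocycles.

1310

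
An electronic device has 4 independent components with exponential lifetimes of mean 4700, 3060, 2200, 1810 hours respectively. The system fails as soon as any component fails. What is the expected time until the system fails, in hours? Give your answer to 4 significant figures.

646.6

The first failure time is exponential with rate Σλ_i = 1/4700 + 1/3060 + 1/2200 + 1/1810 = 0.00154659 per hour.
E[min] = 1/Σλ = 1/0.00154659 = 646.582 hours.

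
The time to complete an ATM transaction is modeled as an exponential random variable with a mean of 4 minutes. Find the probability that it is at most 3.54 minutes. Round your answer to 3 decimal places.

The rate is λ = 1/4 = 0.25 per minute.
P(X ≤ 3.54) = 1 − e^(−λ·3.54) = 1 − e^(−0.885) ≈ 0.587.

0.587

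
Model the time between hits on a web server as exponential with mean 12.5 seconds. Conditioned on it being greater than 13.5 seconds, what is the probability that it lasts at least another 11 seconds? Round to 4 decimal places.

0.4148

The rate is λ = 1/12.5 = 0.08 per second.
P(X > s+t | X > s) = e^(−λ(s+t))/e^(−λs) = e^(−λt), independent of s = 13.5.
P(X > 11) = e^(−0.88) ≈ 0.4148.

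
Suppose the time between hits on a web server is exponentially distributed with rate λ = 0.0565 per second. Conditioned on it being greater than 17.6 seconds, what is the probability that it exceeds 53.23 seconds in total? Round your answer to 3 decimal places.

The exponential is memoryless, so the remaining time is again Exp(λ): the condition X > 17.6 is irrelevant.
P(X > 35.63) = e^(−2.0131) ≈ 0.134.

0.134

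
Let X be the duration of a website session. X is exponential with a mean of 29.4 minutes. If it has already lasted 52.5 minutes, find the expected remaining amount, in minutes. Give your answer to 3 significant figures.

29.4

The rate is λ = 1/29.4 = 0.0340136 per minute.
By memorylessness, the remaining amount past any threshold is again Exp(λ) with mean 1/λ = 29.4 minutes.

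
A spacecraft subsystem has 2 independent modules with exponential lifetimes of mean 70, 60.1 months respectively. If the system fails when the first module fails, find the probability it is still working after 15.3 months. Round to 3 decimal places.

0.623

The first failure time is exponential with rate Σλ_i = 1/70 + 1/60.1 = 0.0309246 per month.
P(min > 15.3) = e^(−0.0309246·15.3) = e^(−0.47315) ≈ 0.623.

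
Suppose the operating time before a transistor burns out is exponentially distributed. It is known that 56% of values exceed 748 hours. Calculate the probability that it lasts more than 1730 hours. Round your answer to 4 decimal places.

0.2616

e^(−λ·748) = 0.56 ⇒ λ = −ln(0.56)/748 = 0.000775158.
P(X > 1730) = e^(−0.000775158·1730) = e^(−1.341) ≈ 0.2616.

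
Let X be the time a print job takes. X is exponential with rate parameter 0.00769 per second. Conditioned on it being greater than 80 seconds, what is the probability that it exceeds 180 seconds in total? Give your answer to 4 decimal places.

P(X > s+t | X > s) = e^(−λ(s+t))/e^(−λs) = e^(−λt), independent of s = 80.
P(X > 100) = e^(−0.769) ≈ 0.4635.

0.4635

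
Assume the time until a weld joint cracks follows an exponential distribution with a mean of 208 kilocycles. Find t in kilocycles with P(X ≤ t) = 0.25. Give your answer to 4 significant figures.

The rate is λ = 1/208 = 0.00480769 per kilocycle.
Set 1 − e^(−λt) = 0.25, so t = −ln(0.75)/λ = 0.28768/0.00480769 ≈ 59.8379 kilocycles.

59.84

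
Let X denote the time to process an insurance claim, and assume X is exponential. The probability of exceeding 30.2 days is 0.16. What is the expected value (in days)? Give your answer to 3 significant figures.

16.5

e^(−λ·30.2) = 0.16 ⇒ λ = −ln(0.16)/30.2 = 0.0606815.
Mean = 1/λ = 16.4795 days.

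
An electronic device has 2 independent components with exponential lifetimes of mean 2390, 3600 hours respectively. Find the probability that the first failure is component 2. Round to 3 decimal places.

Rates: λ_i = 1/mean_i → 0.00041841, 0.000277778; Σλ = 0.000696188.
P(component 2 first) = λ_2/Σλ = 0.000277778/0.000696188 ≈ 0.399.

0.399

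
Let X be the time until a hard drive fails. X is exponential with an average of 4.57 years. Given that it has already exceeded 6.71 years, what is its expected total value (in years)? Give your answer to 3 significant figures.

The rate is λ = 1/4.57 = 0.218818 per year.
By memorylessness, E[X | X > 6.71] = 6.71 + 1/λ = 6.71 + 4.57 = 11.28 years.

11.3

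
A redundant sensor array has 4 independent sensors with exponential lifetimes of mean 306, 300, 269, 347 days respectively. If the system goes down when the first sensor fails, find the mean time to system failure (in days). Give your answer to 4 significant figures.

75.75

The first failure time is exponential with rate Σλ_i = 1/306 + 1/300 + 1/269 + 1/347 = 0.0132006 per day.
E[min] = 1/Σλ = 1/0.0132006 = 75.754 days.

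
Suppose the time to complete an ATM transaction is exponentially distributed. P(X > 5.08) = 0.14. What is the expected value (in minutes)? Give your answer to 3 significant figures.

2.58

e^(−λ·5.08) = 0.14 ⇒ λ = −ln(0.14)/5.08 = 0.38703.
Mean = 1/λ = 2.58378 minutes.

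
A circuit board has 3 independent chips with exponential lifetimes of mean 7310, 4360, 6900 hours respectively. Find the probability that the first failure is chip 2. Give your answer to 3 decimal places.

0.449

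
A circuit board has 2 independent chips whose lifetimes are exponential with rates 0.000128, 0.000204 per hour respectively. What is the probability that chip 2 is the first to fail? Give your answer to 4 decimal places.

The time to first failure is exponential with rate Σλ = 0.000128 + 0.000204 = 0.000332.
P(chip 2 first) = λ_2/Σλ = 0.000204/0.000332 ≈ 0.6145.

0.6145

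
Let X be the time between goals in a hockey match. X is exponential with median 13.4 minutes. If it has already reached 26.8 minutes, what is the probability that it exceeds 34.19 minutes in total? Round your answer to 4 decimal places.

For an exponential, median = ln(2)/λ, so λ = ln 2 / 13.4 = 0.0517274 per minute.
By the memoryless property, P(X > 26.8+7.39 | X > 26.8) = P(X > 7.39).
P(X > 7.39) = e^(−0.38227) ≈ 0.6823.

0.6823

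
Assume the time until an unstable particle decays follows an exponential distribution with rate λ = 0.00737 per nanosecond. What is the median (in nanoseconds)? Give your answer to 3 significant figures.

Set 1 − e^(−λt) = 0.5, so t = −ln(0.5)/λ = 0.69315/0.00737 ≈ 94.0498 nanoseconds.

94.0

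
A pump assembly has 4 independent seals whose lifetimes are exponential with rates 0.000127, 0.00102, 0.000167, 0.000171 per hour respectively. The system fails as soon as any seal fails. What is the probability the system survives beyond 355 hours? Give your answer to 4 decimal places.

0.5903

The time to first failure is exponential with rate Σλ = 0.000127 + 0.00102 + 0.000167 + 0.000171 = 0.001485.
P(min > 355) = e^(−0.001485·355) = e^(−0.52717) ≈ 0.5903.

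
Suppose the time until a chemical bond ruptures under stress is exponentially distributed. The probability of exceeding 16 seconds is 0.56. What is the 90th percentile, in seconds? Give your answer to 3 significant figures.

e^(−λ·16) = 0.56 ⇒ λ = −ln(0.56)/16 = 0.0362387.
90th percentile: 1 − e^(−λt) = 0.9, t = −ln(0.1)/λ = 63.5395 seconds.

63.5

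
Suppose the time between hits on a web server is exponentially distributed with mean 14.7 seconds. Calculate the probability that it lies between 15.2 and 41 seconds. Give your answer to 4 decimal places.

0.2941

The rate is λ = 1/14.7 = 0.0680272 per second.
P(15.2 < X < 41) = e^(−λ·15.2) − e^(−λ·41) = 0.35558 − 0.06148 ≈ 0.2941.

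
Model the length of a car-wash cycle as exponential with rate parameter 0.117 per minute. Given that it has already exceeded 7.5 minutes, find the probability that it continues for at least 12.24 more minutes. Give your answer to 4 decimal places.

P(X > s+t | X > s) = e^(−λ(s+t))/e^(−λs) = e^(−λt), independent of s = 7.5.
P(X > 12.24) = e^(−1.4321) ≈ 0.2388.

0.2388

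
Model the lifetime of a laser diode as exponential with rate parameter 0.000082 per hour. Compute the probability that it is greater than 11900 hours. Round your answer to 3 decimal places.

0.377

P(X > 11900) = e^(−λ·11900) = e^(−0.9758) ≈ 0.377.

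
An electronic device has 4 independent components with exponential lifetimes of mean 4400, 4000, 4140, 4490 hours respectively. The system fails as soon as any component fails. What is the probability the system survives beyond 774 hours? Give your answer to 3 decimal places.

The first failure time is exponential with rate Σλ_i = 1/4400 + 1/4000 + 1/4140 + 1/4490 = 0.000941536 per hour.
P(min > 774) = e^(−0.000941536·774) = e^(−0.72875) ≈ 0.483.

0.483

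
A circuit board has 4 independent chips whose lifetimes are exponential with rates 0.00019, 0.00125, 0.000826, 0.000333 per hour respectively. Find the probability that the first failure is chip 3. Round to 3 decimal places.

The time to first failure is exponential with rate Σλ = 0.00019 + 0.00125 + 0.000826 + 0.000333 = 0.002599.
P(chip 3 first) = λ_3/Σλ = 0.000826/0.002599 ≈ 0.318.

0.318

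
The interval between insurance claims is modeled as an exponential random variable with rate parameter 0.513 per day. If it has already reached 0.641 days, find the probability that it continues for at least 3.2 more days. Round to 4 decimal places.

0.1937

By the memoryless property, P(X > 0.641+3.2 | X > 0.641) = P(X > 3.2).
P(X > 3.2) = e^(−1.6416) ≈ 0.1937.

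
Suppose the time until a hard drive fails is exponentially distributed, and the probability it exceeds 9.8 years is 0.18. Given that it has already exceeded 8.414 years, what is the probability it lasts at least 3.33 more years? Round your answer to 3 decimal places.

0.558

From e^(−λ·9.8) = 0.18, λ = −ln(0.18)/9.8 = 0.174979.
Memoryless: P(X > 8.414+3.33 | X > 8.414) = P(X > 3.33) = e^(−0.174979·3.33) ≈ 0.558.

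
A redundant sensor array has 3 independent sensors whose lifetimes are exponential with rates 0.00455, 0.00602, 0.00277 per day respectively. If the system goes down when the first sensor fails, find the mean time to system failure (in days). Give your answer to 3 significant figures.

The time to first failure is exponential with rate Σλ = 0.00455 + 0.00602 + 0.00277 = 0.01334.
E[min] = 1/Σλ = 1/0.01334 = 74.9625 days.

75.0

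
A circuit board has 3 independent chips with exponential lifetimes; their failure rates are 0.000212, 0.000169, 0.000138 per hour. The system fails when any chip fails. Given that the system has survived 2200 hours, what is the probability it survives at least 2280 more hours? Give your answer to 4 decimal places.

Time to first failure ~ Exp(Σλ) with Σλ = 0.000519.
By memorylessness, P(T > 2200+2280 | T > 2200) = P(T > 2280) = e^(−0.000519·2280) ≈ 0.3063.

0.3063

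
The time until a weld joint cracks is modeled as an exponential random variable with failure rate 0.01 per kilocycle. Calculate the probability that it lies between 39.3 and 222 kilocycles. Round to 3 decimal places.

P(39.3 < X < 222) = e^(−λ·39.3) − e^(−λ·222) = 0.67503 − 0.10861 ≈ 0.566.

0.566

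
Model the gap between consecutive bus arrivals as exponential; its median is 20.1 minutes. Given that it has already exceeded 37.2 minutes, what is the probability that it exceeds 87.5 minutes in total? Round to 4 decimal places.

0.1765

For an exponential, median = ln(2)/λ, so λ = ln 2 / 20.1 = 0.0344849 per minute.
P(X > s+t | X > s) = e^(−λ(s+t))/e^(−λs) = e^(−λt), independent of s = 37.2.
P(X > 50.3) = e^(−1.7346) ≈ 0.1765.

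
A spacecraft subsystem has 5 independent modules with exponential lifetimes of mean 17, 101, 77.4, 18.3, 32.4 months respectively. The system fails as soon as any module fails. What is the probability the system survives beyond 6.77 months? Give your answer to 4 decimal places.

The first failure time is exponential with rate Σλ_i = 1/17 + 1/101 + 1/77.4 + 1/18.3 + 1/32.4 = 0.167153 per month.
P(min > 6.77) = e^(−0.167153·6.77) = e^(−1.1316) ≈ 0.3225.

0.3225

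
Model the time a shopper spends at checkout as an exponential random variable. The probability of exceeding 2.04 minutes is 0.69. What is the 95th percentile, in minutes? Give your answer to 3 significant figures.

e^(−λ·2.04) = 0.69 ⇒ λ = −ln(0.69)/2.04 = 0.181894.
95th percentile: 1 − e^(−λt) = 0.95, t = −ln(0.05)/λ = 16.4697 minutes.

16.5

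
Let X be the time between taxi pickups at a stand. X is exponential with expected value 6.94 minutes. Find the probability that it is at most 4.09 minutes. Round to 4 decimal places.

The rate is λ = 1/6.94 = 0.144092 per minute.
P(X ≤ 4.09) = 1 − e^(−λ·4.09) = 1 − e^(−0.58934) ≈ 0.4453.

0.4453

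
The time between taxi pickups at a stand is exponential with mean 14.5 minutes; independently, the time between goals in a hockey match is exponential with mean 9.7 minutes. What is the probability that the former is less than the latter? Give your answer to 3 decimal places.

0.401

λ_1 = 1/14.5 = 0.0689655, λ_2 = 1/9.7 = 0.103093.
For independent exponentials, P(the former < the latter) = λ_1/(λ_1+λ_2) = 0.0689655/0.172058 ≈ 0.401.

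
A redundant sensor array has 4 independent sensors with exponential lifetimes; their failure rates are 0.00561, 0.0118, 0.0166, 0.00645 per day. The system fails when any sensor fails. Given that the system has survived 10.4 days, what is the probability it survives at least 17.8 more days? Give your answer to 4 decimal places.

0.4867

Time to first failure ~ Exp(Σλ) with Σλ = 0.04046.
By memorylessness, P(T > 10.4+17.8 | T > 10.4) = P(T > 17.8) = e^(−0.04046·17.8) ≈ 0.4867.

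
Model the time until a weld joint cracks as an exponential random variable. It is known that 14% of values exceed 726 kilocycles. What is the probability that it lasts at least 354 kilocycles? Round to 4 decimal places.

0.3834

e^(−λ·726) = 0.14 ⇒ λ = −ln(0.14)/726 = 0.00270814.
P(X > 354) = e^(−0.00270814·354) = e^(−0.95868) ≈ 0.3834.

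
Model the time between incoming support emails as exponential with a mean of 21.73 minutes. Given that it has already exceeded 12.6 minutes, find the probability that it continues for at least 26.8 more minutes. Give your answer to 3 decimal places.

The rate is λ = 1/21.73 = 0.0460193 per minute.
The exponential is memoryless, so the remaining time is again Exp(λ): the condition X > 12.6 is irrelevant.
P(X > 26.8) = e^(−1.2333) ≈ 0.291.

0.291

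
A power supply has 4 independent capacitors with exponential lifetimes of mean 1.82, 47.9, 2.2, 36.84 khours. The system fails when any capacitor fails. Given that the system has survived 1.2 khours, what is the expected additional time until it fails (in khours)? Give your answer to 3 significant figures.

First-failure rate Σλ = 1/1.82 + 1/47.9 + 1/2.2 + 1/36.84 = 1.05202.
By memorylessness the expected residual is 1/Σλ = 0.950555 khours, regardless of the 1.2 already elapsed.

0.951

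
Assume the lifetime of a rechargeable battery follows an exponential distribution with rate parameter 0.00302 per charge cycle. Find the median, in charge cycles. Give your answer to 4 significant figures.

Set 1 − e^(−λt) = 0.5, so t = −ln(0.5)/λ = 0.69315/0.00302 ≈ 229.519 charge cycles.

229.5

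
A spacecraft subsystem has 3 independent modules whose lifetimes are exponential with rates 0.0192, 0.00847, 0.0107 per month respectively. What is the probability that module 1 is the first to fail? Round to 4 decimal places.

0.5004

The time to first failure is exponential with rate Σλ = 0.0192 + 0.00847 + 0.0107 = 0.03837.
P(module 1 first) = λ_1/Σλ = 0.0192/0.03837 ≈ 0.5004.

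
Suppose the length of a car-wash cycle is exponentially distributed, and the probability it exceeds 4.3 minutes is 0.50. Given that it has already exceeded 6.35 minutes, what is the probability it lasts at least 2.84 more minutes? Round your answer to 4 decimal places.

0.6327

From e^(−λ·4.3) = 0.50, λ = −ln(0.50)/4.3 = 0.161197.
Memoryless: P(X > 6.35+2.84 | X > 6.35) = P(X > 2.84) = e^(−0.161197·2.84) ≈ 0.6327.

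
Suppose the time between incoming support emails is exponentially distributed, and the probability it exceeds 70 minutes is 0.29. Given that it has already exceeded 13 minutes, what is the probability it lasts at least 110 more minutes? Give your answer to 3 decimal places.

0.143

From e^(−λ·70) = 0.29, λ = −ln(0.29)/70 = 0.0176839.
Memoryless: P(X > 13+110 | X > 13) = P(X > 110) = e^(−0.0176839·110) ≈ 0.143.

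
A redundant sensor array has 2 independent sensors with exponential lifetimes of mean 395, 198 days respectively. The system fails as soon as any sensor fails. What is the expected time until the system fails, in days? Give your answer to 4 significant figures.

131.9

The first failure time is exponential with rate Σλ_i = 1/395 + 1/198 = 0.00758215 per day.
E[min] = 1/Σλ = 1/0.00758215 = 131.889 days.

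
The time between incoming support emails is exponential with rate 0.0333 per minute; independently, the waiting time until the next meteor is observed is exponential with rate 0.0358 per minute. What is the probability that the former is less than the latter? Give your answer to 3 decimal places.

λ_1 = 0.0333, λ_2 = 0.0358.
For independent exponentials, P(the former < the latter) = λ_1/(λ_1+λ_2) = 0.0333/0.0691 ≈ 0.482.

0.482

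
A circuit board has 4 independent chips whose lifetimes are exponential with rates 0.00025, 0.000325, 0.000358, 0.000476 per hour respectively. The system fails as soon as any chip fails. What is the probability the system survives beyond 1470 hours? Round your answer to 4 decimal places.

The time to first failure is exponential with rate Σλ = 0.00025 + 0.000325 + 0.000358 + 0.000476 = 0.001409.
P(min > 1470) = e^(−0.001409·1470) = e^(−2.0712) ≈ 0.1260.

0.1260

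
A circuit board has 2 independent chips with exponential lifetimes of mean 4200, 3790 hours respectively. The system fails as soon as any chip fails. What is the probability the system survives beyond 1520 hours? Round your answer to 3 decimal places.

0.466

The first failure time is exponential with rate Σλ_i = 1/4200 + 1/3790 = 0.000501947 per hour.
P(min > 1520) = e^(−0.000501947·1520) = e^(−0.76296) ≈ 0.466.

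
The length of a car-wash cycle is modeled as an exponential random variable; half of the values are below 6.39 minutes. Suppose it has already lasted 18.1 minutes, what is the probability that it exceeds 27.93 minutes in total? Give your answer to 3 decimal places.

0.344

For an exponential, median = ln(2)/λ, so λ = ln 2 / 6.39 = 0.108474 per minute.
P(X > s+t | X > s) = e^(−λ(s+t))/e^(−λs) = e^(−λt), independent of s = 18.1.
P(X > 9.83) = e^(−1.0663) ≈ 0.344.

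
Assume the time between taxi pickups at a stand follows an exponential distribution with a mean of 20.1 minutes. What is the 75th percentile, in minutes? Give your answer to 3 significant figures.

27.9

The rate is λ = 1/20.1 = 0.0497512 per minute.
Set 1 − e^(−λt) = 0.75, so t = −ln(0.25)/λ = 1.3863/0.0497512 ≈ 27.8645 minutes.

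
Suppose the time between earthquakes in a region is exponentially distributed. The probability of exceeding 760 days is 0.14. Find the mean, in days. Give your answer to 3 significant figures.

387

e^(−λ·760) = 0.14 ⇒ λ = −ln(0.14)/760 = 0.00258699.
Mean = 1/λ = 386.55 days.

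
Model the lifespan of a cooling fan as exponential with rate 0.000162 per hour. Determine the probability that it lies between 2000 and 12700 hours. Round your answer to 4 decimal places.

P(2000 < X < 12700) = e^(−λ·2000) − e^(−λ·12700) = 0.72325 − 0.12779 ≈ 0.5955.

0.5955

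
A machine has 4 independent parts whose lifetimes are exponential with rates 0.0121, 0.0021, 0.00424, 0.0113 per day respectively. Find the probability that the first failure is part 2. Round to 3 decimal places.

The time to first failure is exponential with rate Σλ = 0.0121 + 0.0021 + 0.00424 + 0.0113 = 0.02974.
P(part 2 first) = λ_2/Σλ = 0.0021/0.02974 ≈ 0.071.

0.071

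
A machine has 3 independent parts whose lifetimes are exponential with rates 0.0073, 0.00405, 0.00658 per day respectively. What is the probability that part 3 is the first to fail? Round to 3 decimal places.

0.367

The time to first failure is exponential with rate Σλ = 0.0073 + 0.00405 + 0.00658 = 0.01793.
P(part 3 first) = λ_3/Σλ = 0.00658/0.01793 ≈ 0.367.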